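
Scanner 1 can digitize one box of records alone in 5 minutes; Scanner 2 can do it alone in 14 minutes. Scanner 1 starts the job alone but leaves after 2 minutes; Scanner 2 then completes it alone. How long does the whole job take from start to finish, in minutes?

In 2 minutes Scanner 1 does 2/5 of the job, leaving 3/5.
Scanner 2 works at 1/14 per minute, so finishing takes 3/5 ÷ 1/14 = 42/5 minutes.
Total time = 2 + 42/5 = 52/5 minutes.

52/5 minutes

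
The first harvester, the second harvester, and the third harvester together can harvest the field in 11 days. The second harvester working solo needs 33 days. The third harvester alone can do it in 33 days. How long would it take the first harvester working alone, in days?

33 days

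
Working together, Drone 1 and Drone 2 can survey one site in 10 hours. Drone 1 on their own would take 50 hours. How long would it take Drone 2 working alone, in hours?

25/2 hours

Combined rate is 1/10 per hour.
Known contribution: 1/50 per hour.
So Drone 2's rate is 1/10 − 1/50 = 2/25, meaning 25/2 hours alone.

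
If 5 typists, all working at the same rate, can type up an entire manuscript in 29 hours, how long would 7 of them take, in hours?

Total work is 5·29 = 145 typist-hours.
With 7 typists: 145/7 hours.

145/7 hours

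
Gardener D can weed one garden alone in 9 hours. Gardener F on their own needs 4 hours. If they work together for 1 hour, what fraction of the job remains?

Combined rate: 1/9 + 1/4 = (4 + 9)/36 = 13/36 per hour.
In 1 hour they complete 1·13/36 = 13/36 of the job.
So 23/36 remains.

23/36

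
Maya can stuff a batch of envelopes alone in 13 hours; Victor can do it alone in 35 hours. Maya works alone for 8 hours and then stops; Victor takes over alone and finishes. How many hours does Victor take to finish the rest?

In 8 hours Maya does 8/13 of the job, leaving 5/13.
Victor works at 1/35 per hour, so finishing takes 5/13 ÷ 1/35 = 175/13 hours.

175/13 hours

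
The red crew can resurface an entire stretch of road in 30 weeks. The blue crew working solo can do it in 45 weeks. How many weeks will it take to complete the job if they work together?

18 weeks

Combined rate: 1/30 + 1/45 = (3 + 2)/90 = 5/90 = 1/18 per week.
Time = 1 ÷ (1/18) = 18 weeks.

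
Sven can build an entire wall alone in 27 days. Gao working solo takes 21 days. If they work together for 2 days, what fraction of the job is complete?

32/189

Combined rate: 1/27 + 1/21 = (7 + 9)/189 = 16/189 per day.
In 2 days they complete 2·16/189 = 32/189 of the job.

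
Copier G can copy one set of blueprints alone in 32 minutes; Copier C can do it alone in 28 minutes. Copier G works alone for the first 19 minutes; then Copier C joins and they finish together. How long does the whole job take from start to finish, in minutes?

In 19 minutes Copier G does 19/32 of the job, leaving 13/32.
Copier G and Copier C together work at 15/224 per minute, so finishing takes 13/32 ÷ 15/224 = 91/15 minutes.
Total time = 19 + 91/15 = 376/15 minutes.

376/15 minutes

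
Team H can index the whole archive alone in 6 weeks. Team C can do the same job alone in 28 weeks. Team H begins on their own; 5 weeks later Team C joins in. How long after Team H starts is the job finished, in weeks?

99/17 weeks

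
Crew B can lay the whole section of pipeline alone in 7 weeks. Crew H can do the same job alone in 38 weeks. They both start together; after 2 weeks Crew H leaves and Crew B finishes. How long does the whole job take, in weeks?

126/19 weeks

In the first 2 weeks the combined rate is 45/266, so 45/133 of the job is done, leaving 88/133.
After Crew H leaves the rate is 1/7 per week; the remaining 88/133 takes 88/19 weeks.
Total = 2 + 88/19 = 126/19 weeks.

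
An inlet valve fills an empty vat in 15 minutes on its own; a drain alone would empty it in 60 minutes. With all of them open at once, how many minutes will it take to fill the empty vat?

20 minutes

Net rate = 1/15 − 1/60 = (4 − 1)/60 = 3/60 = 1/20 per minute.
Filling time = 1 ÷ (1/20) = 20 minutes.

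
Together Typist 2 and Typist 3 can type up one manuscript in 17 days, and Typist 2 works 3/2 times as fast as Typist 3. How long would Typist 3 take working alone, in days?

Let Typist 3's rate be r; then Typist 2's rate is (3/2)r, so together (3/2 + 1)r = (5/2)r = 1/17.
Thus r = 2/85 per day.
Typist 3 alone: 85/2 days; Typist 2 alone: 85/3 days.

85/2 days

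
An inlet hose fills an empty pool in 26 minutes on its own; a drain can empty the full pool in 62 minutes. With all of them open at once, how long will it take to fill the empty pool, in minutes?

Net rate = 1/26 − 1/62 = (31 − 13)/806 = 18/806 = 9/403 per minute.
Filling time = 1 ÷ (9/403) = 403/9 minutes.

403/9 minutes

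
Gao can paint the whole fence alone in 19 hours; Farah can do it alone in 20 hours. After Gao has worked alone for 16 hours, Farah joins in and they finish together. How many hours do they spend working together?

In 16 hours Gao does 16/19 of the job, leaving 3/19.
Gao and Farah together work at 39/380 per hour, so finishing takes 3/19 ÷ 39/380 = 20/13 hours.

20/13 hours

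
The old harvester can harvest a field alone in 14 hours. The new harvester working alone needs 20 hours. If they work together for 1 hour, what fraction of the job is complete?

Combined rate: 1/14 + 1/20 = (10 + 7)/140 = 17/140 per hour.
In 1 hour they complete 1·17/140 = 17/140 of the job.

17/140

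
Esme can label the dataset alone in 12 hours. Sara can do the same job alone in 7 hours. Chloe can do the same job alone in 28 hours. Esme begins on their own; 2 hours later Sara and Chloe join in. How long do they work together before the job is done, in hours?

35/11 hours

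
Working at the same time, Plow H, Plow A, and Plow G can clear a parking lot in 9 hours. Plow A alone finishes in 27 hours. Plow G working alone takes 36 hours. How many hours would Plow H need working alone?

Combined rate is 1/9 per hour.
Known contribution: 1/27 + 1/36 = (4 + 3)/108 = 7/108 per hour.
So Plow H's rate is 1/9 − 7/108 = 5/108, meaning 108/5 hours alone.

108/5 hours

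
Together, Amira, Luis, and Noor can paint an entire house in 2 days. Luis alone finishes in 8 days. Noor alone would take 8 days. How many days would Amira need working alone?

Combined rate is 1/2 per day.
Known contribution: 1/8 + 1/8 = (1 + 1)/8 = 2/8 = 1/4 per day.
So Amira's rate is 1/2 − 1/4 = 1/4, meaning 4 days alone.

4 days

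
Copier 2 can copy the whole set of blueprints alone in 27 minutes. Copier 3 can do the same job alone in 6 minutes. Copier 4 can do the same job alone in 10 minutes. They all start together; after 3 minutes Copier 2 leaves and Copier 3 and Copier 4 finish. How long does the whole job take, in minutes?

In the first 3 minutes the combined rate is 41/135, so 41/45 of the job is done, leaving 4/45.
After Copier 2 leaves the rate is 4/15 per minute; the remaining 4/45 takes 1/3 minutes.
Total = 3 + 1/3 = 10/3 minutes.

10/3 minutes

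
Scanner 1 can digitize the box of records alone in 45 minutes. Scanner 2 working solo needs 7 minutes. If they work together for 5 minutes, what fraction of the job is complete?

Combined rate: 1/45 + 1/7 = (7 + 45)/315 = 52/315 per minute.
In 5 minutes they complete 5·52/315 = 52/63 of the job.

52/63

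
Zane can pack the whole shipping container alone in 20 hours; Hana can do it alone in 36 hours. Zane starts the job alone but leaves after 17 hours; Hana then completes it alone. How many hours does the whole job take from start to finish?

In 17 hours Zane does 17/20 of the job, leaving 3/20.
Hana works at 1/36 per hour, so finishing takes 3/20 ÷ 1/36 = 27/5 hours.
Total time = 17 + 27/5 = 112/5 hours.

112/5 hours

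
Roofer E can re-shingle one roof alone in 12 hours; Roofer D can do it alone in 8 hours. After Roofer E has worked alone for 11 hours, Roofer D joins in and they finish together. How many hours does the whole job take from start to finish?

57/5 hours

In 11 hours Roofer E does 11/12 of the job, leaving 1/12.
Roofer E and Roofer D together work at 5/24 per hour, so finishing takes 1/12 ÷ 5/24 = 2/5 hours.
Total time = 11 + 2/5 = 57/5 hours.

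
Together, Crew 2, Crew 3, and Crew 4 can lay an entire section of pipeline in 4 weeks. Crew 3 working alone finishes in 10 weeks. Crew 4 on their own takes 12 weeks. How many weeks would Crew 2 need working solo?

15 weeks

Combined rate is 1/4 per week.
Known contribution: 1/10 + 1/12 = (6 + 5)/60 = 11/60 per week.
So Crew 2's rate is 1/4 − 11/60 = 1/15, meaning 15 weeks alone.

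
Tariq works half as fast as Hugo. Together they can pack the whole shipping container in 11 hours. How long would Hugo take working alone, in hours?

33/2 hours

Let Hugo's rate be r; then Tariq's rate is (1/2)r, so together (1/2 + 1)r = (3/2)r = 1/11.
Thus r = 2/33 per hour.
Hugo alone: 33/2 hours; Tariq alone: 33 hours.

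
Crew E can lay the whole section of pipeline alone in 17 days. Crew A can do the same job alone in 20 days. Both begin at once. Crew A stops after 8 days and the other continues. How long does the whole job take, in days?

51/5 days

In the first 8 days the combined rate is 37/340, so 74/85 of the job is done, leaving 11/85.
After Crew A leaves the rate is 1/17 per day; the remaining 11/85 takes 11/5 days.
Total = 8 + 11/5 = 51/5 days.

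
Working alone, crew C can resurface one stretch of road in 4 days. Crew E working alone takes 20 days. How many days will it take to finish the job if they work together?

10/3 days

With two workers the combined time is the product over the sum: 4·20/(4+20) = 80/24 = 10/3 days.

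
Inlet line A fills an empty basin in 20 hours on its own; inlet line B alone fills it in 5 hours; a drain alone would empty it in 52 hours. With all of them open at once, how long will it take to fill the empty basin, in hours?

13/3 hours

Net rate = 1/20 + 1/5 − 1/52 = (13 + 52 − 5)/260 = 60/260 = 3/13 per hour.
Filling time = 1 ÷ (3/13) = 13/3 hours.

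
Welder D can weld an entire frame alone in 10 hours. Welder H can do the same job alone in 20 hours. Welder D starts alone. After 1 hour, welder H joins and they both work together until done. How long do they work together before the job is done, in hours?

6 hours

In the first 1 hour welder D alone does 1/10 of the job, leaving 9/10.
Once everyone is working, combined rate: 1/10 + 1/20 = (2 + 1)/20 = 3/20 per hour.
Remaining 9/10 at 3/20 per hour takes 6 hours.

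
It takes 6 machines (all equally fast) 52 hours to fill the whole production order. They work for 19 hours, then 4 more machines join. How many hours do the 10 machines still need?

One machine does 1/312 of the job per hour.
After 19 hours with 6 machines, 19/52 is done (33/52 left).
With 10 machines the rate is 10/312 = 5/156, so the rest takes 33/52 ÷ 5/156 = 99/5 hours.

99/5 hours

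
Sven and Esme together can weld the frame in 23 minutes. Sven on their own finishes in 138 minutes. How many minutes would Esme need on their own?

Combined rate is 1/23 per minute.
Known contribution: 1/138 per minute.
So Esme's rate is 1/23 − 1/138 = 5/138, meaning 138/5 minutes alone.

138/5 minutes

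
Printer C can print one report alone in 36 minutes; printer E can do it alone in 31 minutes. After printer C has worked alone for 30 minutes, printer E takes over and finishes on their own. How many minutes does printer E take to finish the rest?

In 30 minutes printer C does 30/36 = 5/6 of the job, leaving 1/6.
Printer E works at 1/31 per minute, so finishing takes 1/6 ÷ 1/31 = 31/6 minutes.

31/6 minutes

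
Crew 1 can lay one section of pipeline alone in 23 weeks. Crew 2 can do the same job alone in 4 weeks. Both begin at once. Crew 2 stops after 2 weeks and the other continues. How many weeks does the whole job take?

In the first 2 weeks the combined rate is 27/92, so 27/46 of the job is done, leaving 19/46.
After Crew 2 leaves the rate is 1/23 per week; the remaining 19/46 takes 19/2 weeks.
Total = 2 + 19/2 = 23/2 weeks.

23/2 weeks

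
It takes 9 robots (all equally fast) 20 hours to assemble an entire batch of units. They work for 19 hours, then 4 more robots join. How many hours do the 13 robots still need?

9/13 hours

One robot does 1/180 of the job per hour.
After 19 hours with 9 robots, 19/20 is done (1/20 left).
With 13 robots the rate is 13/180, so the rest takes 1/20 ÷ 13/180 = 9/13 hours.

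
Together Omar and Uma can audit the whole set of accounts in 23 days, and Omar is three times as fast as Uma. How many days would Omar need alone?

92/3 days

Let Uma's rate be r; then Omar's rate is 3r, so together (3 + 1)r = 4r = 1/23.
Thus r = 1/92 per day.
Uma alone: 92 days; Omar alone: 92/3 days.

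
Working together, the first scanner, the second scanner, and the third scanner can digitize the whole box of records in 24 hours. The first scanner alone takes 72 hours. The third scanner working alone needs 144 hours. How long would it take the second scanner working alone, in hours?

48 hours

Combined rate is 1/24 per hour.
Known contribution: 1/72 + 1/144 = (2 + 1)/144 = 3/144 = 1/48 per hour.
So the second scanner's rate is 1/24 − 1/48 = 1/48, meaning 48 hours alone.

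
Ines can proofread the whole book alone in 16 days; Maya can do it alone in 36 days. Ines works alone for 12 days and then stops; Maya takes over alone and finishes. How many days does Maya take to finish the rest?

In 12 days Ines does 12/16 = 3/4 of the job, leaving 1/4.
Maya works at 1/36 per day, so finishing takes 1/4 ÷ 1/36 = 9 days.

9 days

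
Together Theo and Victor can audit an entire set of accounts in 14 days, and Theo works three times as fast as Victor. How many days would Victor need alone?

Let Victor's rate be r; then Theo's rate is 3r, so together (3 + 1)r = 4r = 1/14.
Thus r = 1/56 per day.
Victor alone: 56 days; Theo alone: 56/3 days.

56 days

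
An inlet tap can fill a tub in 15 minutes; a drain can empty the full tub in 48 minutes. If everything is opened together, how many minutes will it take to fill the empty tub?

Net rate = 1/15 − 1/48 = (16 − 5)/240 = 11/240 per minute.
Filling time = 1 ÷ (11/240) = 240/11 minutes.

240/11 minutes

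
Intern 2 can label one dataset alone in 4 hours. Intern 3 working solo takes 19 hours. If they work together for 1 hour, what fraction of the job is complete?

23/76

Combined rate: 1/4 + 1/19 = (19 + 4)/76 = 23/76 per hour.
In 1 hour they complete 1·23/76 = 23/76 of the job.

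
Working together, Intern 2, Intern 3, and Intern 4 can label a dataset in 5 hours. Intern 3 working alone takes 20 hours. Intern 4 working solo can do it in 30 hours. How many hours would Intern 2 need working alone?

Combined rate is 1/5 per hour.
Known contribution: 1/20 + 1/30 = (3 + 2)/60 = 5/60 = 1/12 per hour.
So Intern 2's rate is 1/5 − 1/12 = 7/60, meaning 60/7 hours alone.

60/7 hours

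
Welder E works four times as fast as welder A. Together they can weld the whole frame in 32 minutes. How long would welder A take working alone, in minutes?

160 minutes

Let welder A's rate be r; then welder E's rate is 4r, so together (4 + 1)r = 5r = 1/32.
Thus r = 1/160 per minute.
Welder A alone: 160 minutes; welder E alone: 40 minutes.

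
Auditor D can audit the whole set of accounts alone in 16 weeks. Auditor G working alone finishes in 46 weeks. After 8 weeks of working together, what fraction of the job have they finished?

31/46

Combined rate: 1/16 + 1/46 = (23 + 8)/368 = 31/368 per week.
In 8 weeks they complete 8·31/368 = 31/46 of the job.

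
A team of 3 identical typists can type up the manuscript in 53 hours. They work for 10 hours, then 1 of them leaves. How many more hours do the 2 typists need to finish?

One typist does 1/159 of the job per hour.
After 10 hours with 3 typists, 10/53 is done (43/53 left).
With 2 typists the rate is 2/159, so the rest takes 43/53 ÷ 2/159 = 129/2 hours.

129/2 hours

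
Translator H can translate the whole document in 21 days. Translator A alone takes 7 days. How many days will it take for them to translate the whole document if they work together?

Combined rate: 1/21 + 1/7 = (1 + 3)/21 = 4/21 per day.
Time = 1 ÷ (4/21) = 21/4 days.

21/4 days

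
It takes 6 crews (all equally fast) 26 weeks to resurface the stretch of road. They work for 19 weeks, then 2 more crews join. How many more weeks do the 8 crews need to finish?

One crew does 1/156 of the job per week.
After 19 weeks with 6 crews, 19/26 is done (7/26 left).
With 8 crews the rate is 8/156 = 2/39, so the rest takes 7/26 ÷ 2/39 = 21/4 weeks.

21/4 weeks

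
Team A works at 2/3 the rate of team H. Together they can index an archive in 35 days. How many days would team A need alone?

Let team H's rate be r; then team A's rate is (2/3)r, so together (2/3 + 1)r = (5/3)r = 1/35.
Thus r = 3/175 per day.
Team H alone: 175/3 days; team A alone: 175/2 days.

175/2 days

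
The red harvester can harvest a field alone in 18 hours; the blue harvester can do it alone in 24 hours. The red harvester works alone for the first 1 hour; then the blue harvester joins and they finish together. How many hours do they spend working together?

68/7 hours

In 1 hour the red harvester does 1/18 of the job, leaving 17/18.
The red harvester and the blue harvester together work at 7/72 per hour, so finishing takes 17/18 ÷ 7/72 = 68/7 hours.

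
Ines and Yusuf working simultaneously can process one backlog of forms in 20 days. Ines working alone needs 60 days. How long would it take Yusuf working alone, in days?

30 days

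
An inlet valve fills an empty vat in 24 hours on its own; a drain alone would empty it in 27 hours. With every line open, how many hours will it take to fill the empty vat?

Net rate = 1/24 − 1/27 = (9 − 8)/216 = 1/216 per hour.
Filling time = 1 ÷ (1/216) = 216 hours.

216 hours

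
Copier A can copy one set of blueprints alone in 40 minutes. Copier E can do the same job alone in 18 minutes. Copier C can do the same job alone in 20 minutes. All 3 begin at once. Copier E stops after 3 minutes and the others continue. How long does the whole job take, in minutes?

100/9 minutes

In the first 3 minutes the combined rate is 47/360, so 47/120 of the job is done, leaving 73/120.
After copier E leaves the rate is 3/40 per minute; the remaining 73/120 takes 73/9 minutes.
Total = 3 + 73/9 = 100/9 minutes.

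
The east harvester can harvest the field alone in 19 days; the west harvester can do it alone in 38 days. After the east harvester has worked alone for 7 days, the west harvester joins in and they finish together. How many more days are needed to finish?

In 7 days the east harvester does 7/19 of the job, leaving 12/19.
The east harvester and the west harvester together work at 3/38 per day, so finishing takes 12/19 ÷ 3/38 = 8 days.

8 days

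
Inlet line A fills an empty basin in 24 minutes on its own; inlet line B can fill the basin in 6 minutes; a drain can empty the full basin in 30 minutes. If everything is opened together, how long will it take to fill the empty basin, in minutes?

40/7 minutes

Net rate = 1/24 + 1/6 − 1/30 = (5 + 20 − 4)/120 = 21/120 = 7/40 per minute.
Filling time = 1 ÷ (7/40) = 40/7 minutes.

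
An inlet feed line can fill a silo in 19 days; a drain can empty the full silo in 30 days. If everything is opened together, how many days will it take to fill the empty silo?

570/11 days

Net rate = 1/19 − 1/30 = (30 − 19)/570 = 11/570 per day.
Filling time = 1 ÷ (11/570) = 570/11 days.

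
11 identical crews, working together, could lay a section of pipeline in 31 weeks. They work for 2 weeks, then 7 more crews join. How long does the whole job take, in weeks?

One crew does 1/341 of the job per week.
After 2 weeks with 11 crews, 2/31 is done (29/31 left).
With 18 crews the rate is 18/341, so the rest takes 29/31 ÷ 18/341 = 319/18 weeks.
Total = 2 + 319/18 = 355/18 weeks.

355/18 weeks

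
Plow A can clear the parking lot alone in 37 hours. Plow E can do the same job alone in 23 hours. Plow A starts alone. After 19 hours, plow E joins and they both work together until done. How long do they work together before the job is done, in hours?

69/10 hours

In the first 19 hours plow A alone does 19/37 of the job, leaving 18/37.
Once everyone is working, combined rate: 1/37 + 1/23 = (23 + 37)/851 = 60/851 per hour.
Remaining 18/37 at 60/851 per hour takes 69/10 hours.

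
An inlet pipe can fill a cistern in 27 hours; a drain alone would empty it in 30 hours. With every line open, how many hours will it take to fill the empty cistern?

Net rate = 1/27 − 1/30 = (10 − 9)/270 = 1/270 per hour.
Filling time = 1 ÷ (1/270) = 270 hours.

270 hours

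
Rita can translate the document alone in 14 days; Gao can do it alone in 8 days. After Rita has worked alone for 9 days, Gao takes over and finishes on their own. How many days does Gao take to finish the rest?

20/7 days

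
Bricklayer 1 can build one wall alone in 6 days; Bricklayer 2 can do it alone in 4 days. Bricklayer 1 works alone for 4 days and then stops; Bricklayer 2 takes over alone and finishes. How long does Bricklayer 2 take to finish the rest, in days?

4/3 days

In 4 days Bricklayer 1 does 4/6 = 2/3 of the job, leaving 1/3.
Bricklayer 2 works at 1/4 per day, so finishing takes 1/3 ÷ 1/4 = 4/3 days.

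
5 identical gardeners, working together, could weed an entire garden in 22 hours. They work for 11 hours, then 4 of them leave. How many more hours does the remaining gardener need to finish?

One gardener does 1/110 of the job per hour.
After 11 hours with 5 gardeners, 1/2 is done (1/2 left).
With 1 gardener the rate is 1/110, so the rest takes 1/2 ÷ 1/110 = 55 hours.

55 hours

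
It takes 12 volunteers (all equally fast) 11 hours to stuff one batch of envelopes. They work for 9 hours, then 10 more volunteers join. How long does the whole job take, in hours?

111/11 hours

One volunteer does 1/132 of the job per hour.
After 9 hours with 12 volunteers, 9/11 is done (2/11 left).
With 22 volunteers the rate is 22/132 = 1/6, so the rest takes 2/11 ÷ 1/6 = 12/11 hours.
Total = 9 + 12/11 = 111/11 hours.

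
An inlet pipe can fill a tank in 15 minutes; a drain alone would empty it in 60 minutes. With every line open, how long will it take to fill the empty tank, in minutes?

Net rate = 1/15 − 1/60 = (4 − 1)/60 = 3/60 = 1/20 per minute.
Filling time = 1 ÷ (1/20) = 20 minutes.

20 minutes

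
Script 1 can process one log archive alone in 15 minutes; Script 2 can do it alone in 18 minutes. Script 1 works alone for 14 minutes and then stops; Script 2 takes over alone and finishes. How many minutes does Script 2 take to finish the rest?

6/5 minutes

In 14 minutes Script 1 does 14/15 of the job, leaving 1/15.
Script 2 works at 1/18 per minute, so finishing takes 1/15 ÷ 1/18 = 6/5 minutes.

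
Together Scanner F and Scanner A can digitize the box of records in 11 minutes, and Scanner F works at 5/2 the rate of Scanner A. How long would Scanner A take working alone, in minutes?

77/2 minutes

Let Scanner A's rate be r; then Scanner F's rate is (5/2)r, so together (5/2 + 1)r = (7/2)r = 1/11.
Thus r = 2/77 per minute.
Scanner A alone: 77/2 minutes; Scanner F alone: 77/5 minutes.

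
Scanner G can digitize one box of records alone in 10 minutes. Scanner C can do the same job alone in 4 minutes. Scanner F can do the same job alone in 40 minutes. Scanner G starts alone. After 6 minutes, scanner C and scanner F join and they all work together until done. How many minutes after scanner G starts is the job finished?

106/15 minutes

In the first 6 minutes scanner G alone does 6/10 = 3/5 of the job, leaving 2/5.
Once everyone is working, combined rate: 1/10 + 1/4 + 1/40 = (4 + 10 + 1)/40 = 15/40 = 3/8 per minute.
Remaining 2/5 at 3/8 per minute takes 16/15 minutes.
Total from the start = 6 + 16/15 = 106/15 minutes.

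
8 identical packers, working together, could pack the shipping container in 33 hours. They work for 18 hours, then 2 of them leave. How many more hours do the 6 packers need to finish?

One packer does 1/264 of the job per hour.
After 18 hours with 8 packers, 6/11 is done (5/11 left).
With 6 packers the rate is 6/264 = 1/44, so the rest takes 5/11 ÷ 1/44 = 20 hours.

20 hours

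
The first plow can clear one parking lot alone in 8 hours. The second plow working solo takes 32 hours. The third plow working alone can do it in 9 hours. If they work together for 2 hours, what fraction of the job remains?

Combined rate: 1/8 + 1/32 + 1/9 = (36 + 9 + 32)/288 = 77/288 per hour.
In 2 hours they complete 2·77/288 = 77/144 of the job.
So 67/144 remains.

67/144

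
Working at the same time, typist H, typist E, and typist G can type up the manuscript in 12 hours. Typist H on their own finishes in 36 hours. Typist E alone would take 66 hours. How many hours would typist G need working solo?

99/4 hours

Combined rate is 1/12 per hour.
Known contribution: 1/36 + 1/66 = (11 + 6)/396 = 17/396 per hour.
So typist G's rate is 1/12 − 17/396 = 4/99, meaning 99/4 hours alone.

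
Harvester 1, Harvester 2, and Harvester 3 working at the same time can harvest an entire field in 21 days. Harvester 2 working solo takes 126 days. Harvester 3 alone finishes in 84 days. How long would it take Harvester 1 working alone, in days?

Combined rate is 1/21 per day.
Known contribution: 1/126 + 1/84 = (2 + 3)/252 = 5/252 per day.
So Harvester 1's rate is 1/21 − 5/252 = 1/36, meaning 36 days alone.

36 days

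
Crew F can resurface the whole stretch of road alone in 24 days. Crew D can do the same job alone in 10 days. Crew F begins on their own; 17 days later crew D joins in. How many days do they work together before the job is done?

In the first 17 days crew F alone does 17/24 of the job, leaving 7/24.
Once everyone is working, combined rate: 1/24 + 1/10 = (5 + 12)/120 = 17/120 per day.
Remaining 7/24 at 17/120 per day takes 35/17 days.

35/17 days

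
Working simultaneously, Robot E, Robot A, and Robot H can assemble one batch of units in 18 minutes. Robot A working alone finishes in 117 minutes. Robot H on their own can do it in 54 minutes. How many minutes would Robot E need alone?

Combined rate is 1/18 per minute.
Known contribution: 1/117 + 1/54 = (6 + 13)/702 = 19/702 per minute.
So Robot E's rate is 1/18 − 19/702 = 10/351, meaning 351/10 minutes alone.

351/10 minutes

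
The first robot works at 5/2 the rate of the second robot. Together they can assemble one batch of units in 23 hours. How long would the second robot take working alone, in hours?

Let the second robot's rate be r; then the first robot's rate is (5/2)r, so together (5/2 + 1)r = (7/2)r = 1/23.
Thus r = 2/161 per hour.
The second robot alone: 161/2 hours; the first robot alone: 161/5 hours.

161/2 hours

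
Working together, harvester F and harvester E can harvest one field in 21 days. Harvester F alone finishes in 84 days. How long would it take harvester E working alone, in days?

28 days

Combined rate is 1/21 per day.
Known contribution: 1/84 per day.
So harvester E's rate is 1/21 − 1/84 = 1/28, meaning 28 days alone.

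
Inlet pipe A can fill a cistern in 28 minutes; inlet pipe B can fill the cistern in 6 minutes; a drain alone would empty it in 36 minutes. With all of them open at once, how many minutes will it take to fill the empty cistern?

63/11 minutes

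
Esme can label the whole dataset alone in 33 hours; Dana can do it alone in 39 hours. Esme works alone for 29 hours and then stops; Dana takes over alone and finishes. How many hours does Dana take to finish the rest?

In 29 hours Esme does 29/33 of the job, leaving 4/33.
Dana works at 1/39 per hour, so finishing takes 4/33 ÷ 1/39 = 52/11 hours.

52/11 hours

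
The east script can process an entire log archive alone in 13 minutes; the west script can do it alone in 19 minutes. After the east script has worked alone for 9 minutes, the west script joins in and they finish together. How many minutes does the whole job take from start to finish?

In 9 minutes the east script does 9/13 of the job, leaving 4/13.
The east script and the west script together work at 32/247 per minute, so finishing takes 4/13 ÷ 32/247 = 19/8 minutes.
Total time = 9 + 19/8 = 91/8 minutes.

91/8 minutes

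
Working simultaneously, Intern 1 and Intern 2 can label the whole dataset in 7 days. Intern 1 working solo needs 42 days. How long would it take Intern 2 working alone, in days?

42/5 days

Combined rate is 1/7 per day.
Known contribution: 1/42 per day.
So Intern 2's rate is 1/7 − 1/42 = 5/42, meaning 42/5 days alone.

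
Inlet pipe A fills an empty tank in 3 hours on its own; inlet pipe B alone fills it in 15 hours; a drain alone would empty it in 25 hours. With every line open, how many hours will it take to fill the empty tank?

Net rate = 1/3 + 1/15 − 1/25 = (25 + 5 − 3)/75 = 27/75 = 9/25 per hour.
Filling time = 1 ÷ (9/25) = 25/9 hours.

25/9 hours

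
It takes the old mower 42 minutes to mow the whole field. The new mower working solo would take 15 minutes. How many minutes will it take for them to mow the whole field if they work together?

210/19 minutes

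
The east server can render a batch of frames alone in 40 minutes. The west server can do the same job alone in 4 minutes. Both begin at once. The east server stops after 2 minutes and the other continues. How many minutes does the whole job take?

19/5 minutes

In the first 2 minutes the combined rate is 11/40, so 11/20 of the job is done, leaving 9/20.
After the east server leaves the rate is 1/4 per minute; the remaining 9/20 takes 9/5 minutes.
Total = 2 + 9/5 = 19/5 minutes.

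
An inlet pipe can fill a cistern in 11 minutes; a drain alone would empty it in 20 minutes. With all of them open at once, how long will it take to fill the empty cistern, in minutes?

220/9 minutes

Net rate = 1/11 − 1/20 = (20 − 11)/220 = 9/220 per minute.
Filling time = 1 ÷ (9/220) = 220/9 minutes.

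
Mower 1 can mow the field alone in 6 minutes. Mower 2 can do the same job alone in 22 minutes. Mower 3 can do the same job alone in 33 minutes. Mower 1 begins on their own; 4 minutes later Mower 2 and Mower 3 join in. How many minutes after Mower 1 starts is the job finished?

43/8 minutes

In the first 4 minutes Mower 1 alone does 4/6 = 2/3 of the job, leaving 1/3.
Once everyone is working, combined rate: 1/6 + 1/22 + 1/33 = (11 + 3 + 2)/66 = 16/66 = 8/33 per minute.
Remaining 1/3 at 8/33 per minute takes 11/8 minutes.
Total from the start = 4 + 11/8 = 43/8 minutes.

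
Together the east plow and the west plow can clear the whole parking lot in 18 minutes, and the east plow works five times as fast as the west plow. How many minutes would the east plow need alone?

Let the west plow's rate be r; then the east plow's rate is 5r, so together (5 + 1)r = 6r = 1/18.
Thus r = 1/108 per minute.
The west plow alone: 108 minutes; the east plow alone: 108/5 minutes.

108/5 minutes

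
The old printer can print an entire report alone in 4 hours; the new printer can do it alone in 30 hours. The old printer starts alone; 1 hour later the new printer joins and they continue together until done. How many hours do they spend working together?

45/17 hours

In 1 hour the old printer does 1/4 of the job, leaving 3/4.
The old printer and the new printer together work at 17/60 per hour, so finishing takes 3/4 ÷ 17/60 = 45/17 hours.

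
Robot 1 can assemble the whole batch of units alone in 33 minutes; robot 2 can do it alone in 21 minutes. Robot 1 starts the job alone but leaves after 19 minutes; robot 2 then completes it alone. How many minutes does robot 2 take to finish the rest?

98/11 minutes

In 19 minutes robot 1 does 19/33 of the job, leaving 14/33.
Robot 2 works at 1/21 per minute, so finishing takes 14/33 ÷ 1/21 = 98/11 minutes.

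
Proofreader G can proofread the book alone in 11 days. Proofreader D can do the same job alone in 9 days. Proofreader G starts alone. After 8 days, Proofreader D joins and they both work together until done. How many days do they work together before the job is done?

27/20 days

In the first 8 days Proofreader G alone does 8/11 of the job, leaving 3/11.
Once everyone is working, combined rate: 1/11 + 1/9 = (9 + 11)/99 = 20/99 per day.
Remaining 3/11 at 20/99 per day takes 27/20 days.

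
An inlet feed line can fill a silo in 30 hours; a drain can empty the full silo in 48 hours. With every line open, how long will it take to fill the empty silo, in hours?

80 hours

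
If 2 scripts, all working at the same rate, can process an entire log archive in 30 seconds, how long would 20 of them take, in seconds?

3 seconds

Total work is 2·30 = 60 script-seconds.
With 20 scripts: 60/20 = 3 seconds.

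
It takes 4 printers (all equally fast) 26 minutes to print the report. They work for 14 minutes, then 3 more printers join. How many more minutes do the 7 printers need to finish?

48/7 minutes

One printer does 1/104 of the job per minute.
After 14 minutes with 4 printers, 7/13 is done (6/13 left).
With 7 printers the rate is 7/104, so the rest takes 6/13 ÷ 7/104 = 48/7 minutes.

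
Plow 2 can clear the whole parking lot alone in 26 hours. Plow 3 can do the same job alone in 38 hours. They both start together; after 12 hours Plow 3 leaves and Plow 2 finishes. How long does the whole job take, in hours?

338/19 hours

In the first 12 hours the combined rate is 16/247, so 192/247 of the job is done, leaving 55/247.
After Plow 3 leaves the rate is 1/26 per hour; the remaining 55/247 takes 110/19 hours.
Total = 12 + 110/19 = 338/19 hours.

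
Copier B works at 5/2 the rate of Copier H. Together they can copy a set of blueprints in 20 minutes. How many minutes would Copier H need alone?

Let Copier H's rate be r; then Copier B's rate is (5/2)r, so together (5/2 + 1)r = (7/2)r = 1/20.
Thus r = 1/70 per minute.
Copier H alone: 70 minutes; Copier B alone: 28 minutes.

70 minutes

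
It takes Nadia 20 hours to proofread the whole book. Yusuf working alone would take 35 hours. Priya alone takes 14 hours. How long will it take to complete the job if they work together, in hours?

Combined rate: 1/20 + 1/35 + 1/14 = (7 + 4 + 10)/140 = 21/140 = 3/20 per hour.
Time = 1 ÷ (3/20) = 20/3 hours.

20/3 hours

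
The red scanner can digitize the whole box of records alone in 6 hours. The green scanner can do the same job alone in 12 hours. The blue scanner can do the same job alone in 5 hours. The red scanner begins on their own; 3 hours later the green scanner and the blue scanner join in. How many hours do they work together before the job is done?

10/9 hours

In the first 3 hours the red scanner alone does 3/6 = 1/2 of the job, leaving 1/2.
Once everyone is working, combined rate: 1/6 + 1/12 + 1/5 = (10 + 5 + 12)/60 = 27/60 = 9/20 per hour.
Remaining 1/2 at 9/20 per hour takes 10/9 hours.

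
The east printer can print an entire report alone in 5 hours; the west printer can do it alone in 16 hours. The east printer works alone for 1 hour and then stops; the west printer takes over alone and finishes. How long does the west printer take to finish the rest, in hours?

64/5 hours

In 1 hour the east printer does 1/5 of the job, leaving 4/5.
The west printer works at 1/16 per hour, so finishing takes 4/5 ÷ 1/16 = 64/5 hours.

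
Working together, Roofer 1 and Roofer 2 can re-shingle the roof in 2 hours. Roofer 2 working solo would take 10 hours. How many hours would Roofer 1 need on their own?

5/2 hours

Combined rate is 1/2 per hour.
Known contribution: 1/10 per hour.
So Roofer 1's rate is 1/2 − 1/10 = 2/5, meaning 5/2 hours alone.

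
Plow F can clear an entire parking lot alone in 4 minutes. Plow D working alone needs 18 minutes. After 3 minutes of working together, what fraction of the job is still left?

1/12

Combined rate: 1/4 + 1/18 = (9 + 2)/36 = 11/36 per minute.
In 3 minutes they complete 3·11/36 = 11/12 of the job.
So 1/12 remains.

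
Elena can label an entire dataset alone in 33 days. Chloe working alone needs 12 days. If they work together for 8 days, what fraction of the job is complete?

Combined rate: 1/33 + 1/12 = (4 + 11)/132 = 15/132 = 5/44 per day.
In 8 days they complete 8·5/44 = 10/11 of the job.

10/11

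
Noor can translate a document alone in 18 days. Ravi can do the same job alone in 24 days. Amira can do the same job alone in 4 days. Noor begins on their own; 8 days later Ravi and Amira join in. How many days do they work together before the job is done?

8/5 days

In the first 8 days Noor alone does 8/18 = 4/9 of the job, leaving 5/9.
Once everyone is working, combined rate: 1/18 + 1/24 + 1/4 = (4 + 3 + 18)/72 = 25/72 per day.
Remaining 5/9 at 25/72 per day takes 8/5 days.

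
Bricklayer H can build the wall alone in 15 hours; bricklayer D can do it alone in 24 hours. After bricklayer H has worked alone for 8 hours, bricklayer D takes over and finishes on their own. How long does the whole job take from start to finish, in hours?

96/5 hours

In 8 hours bricklayer H does 8/15 of the job, leaving 7/15.
Bricklayer D works at 1/24 per hour, so finishing takes 7/15 ÷ 1/24 = 56/5 hours.
Total time = 8 + 56/5 = 96/5 hours.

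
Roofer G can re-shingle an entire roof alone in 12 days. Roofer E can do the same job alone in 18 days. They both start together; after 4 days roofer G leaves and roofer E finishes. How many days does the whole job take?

In the first 4 days the combined rate is 5/36, so 5/9 of the job is done, leaving 4/9.
After roofer G leaves the rate is 1/18 per day; the remaining 4/9 takes 8 days.
Total = 4 + 8 = 12 days.

12 days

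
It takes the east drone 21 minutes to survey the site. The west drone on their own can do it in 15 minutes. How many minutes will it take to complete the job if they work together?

With two workers the combined time is the product over the sum: 21·15/(21+15) = 315/36 = 35/4 minutes.

35/4 minutes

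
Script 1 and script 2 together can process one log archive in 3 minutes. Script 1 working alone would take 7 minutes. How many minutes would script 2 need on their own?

Combined rate is 1/3 per minute.
Known contribution: 1/7 per minute.
So script 2's rate is 1/3 − 1/7 = 4/21, meaning 21/4 minutes alone.

21/4 minutes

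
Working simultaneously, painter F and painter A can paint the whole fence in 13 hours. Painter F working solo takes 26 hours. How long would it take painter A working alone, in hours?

Combined rate is 1/13 per hour.
Known contribution: 1/26 per hour.
So painter A's rate is 1/13 − 1/26 = 1/26, meaning 26 hours alone.

26 hours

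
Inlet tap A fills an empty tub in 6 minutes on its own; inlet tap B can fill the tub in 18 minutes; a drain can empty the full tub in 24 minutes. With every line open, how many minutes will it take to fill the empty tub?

Net rate = 1/6 + 1/18 − 1/24 = (12 + 4 − 3)/72 = 13/72 per minute.
Filling time = 1 ÷ (13/72) = 72/13 minutes.

72/13 minutes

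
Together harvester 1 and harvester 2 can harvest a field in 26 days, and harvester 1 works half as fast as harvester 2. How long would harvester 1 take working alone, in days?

78 days

Let harvester 2's rate be r; then harvester 1's rate is (1/2)r, so together (1/2 + 1)r = (3/2)r = 1/26.
Thus r = 1/39 per day.
Harvester 2 alone: 39 days; harvester 1 alone: 78 days.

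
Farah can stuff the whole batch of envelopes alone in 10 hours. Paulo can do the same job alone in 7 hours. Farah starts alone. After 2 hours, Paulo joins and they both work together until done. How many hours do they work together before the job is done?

In the first 2 hours Farah alone does 2/10 = 1/5 of the job, leaving 4/5.
Once everyone is working, combined rate: 1/10 + 1/7 = (7 + 10)/70 = 17/70 per hour.
Remaining 4/5 at 17/70 per hour takes 56/17 hours.

56/17 hours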